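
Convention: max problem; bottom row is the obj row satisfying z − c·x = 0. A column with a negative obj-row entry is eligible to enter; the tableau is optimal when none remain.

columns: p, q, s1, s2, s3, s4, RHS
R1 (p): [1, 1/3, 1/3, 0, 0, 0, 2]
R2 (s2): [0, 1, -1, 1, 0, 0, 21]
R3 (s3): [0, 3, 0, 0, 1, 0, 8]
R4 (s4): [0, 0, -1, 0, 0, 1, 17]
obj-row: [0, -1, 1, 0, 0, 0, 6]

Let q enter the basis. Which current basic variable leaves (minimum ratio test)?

s3

Column q entries and ratios — p: 2/(1/3) = 6; s2: 21/1 = 21; s3: 8/3 = 8/3; s4: 0 ≤ 0, skip.
Smallest ratio is 8/3 in the row of s3, so s3 leaves.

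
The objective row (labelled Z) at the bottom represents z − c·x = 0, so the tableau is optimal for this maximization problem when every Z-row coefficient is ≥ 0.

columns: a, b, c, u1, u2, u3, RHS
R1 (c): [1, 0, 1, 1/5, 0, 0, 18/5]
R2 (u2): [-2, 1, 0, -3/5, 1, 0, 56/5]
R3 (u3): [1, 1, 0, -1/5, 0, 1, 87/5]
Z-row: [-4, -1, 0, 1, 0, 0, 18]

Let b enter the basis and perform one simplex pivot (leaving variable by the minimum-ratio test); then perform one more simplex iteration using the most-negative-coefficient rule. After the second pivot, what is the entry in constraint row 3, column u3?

Ratio test on column b — row 1: entry 0 ≤ 0; row 2: (56/5)/1 = 56/5; row 3: (87/5)/1 = 87/5. Minimum is 56/5 at row 2 (u2 leaves); pivot element 1.
Divide row 2 by 1; eliminate column b from the other rows.
Second iteration: most negative Z-row entry is -6 in column a, so a enters.
Ratio test on column a — row 1: (18/5)/1 = 18/5; row 2: entry -2 ≤ 0; row 3: (31/5)/3 = 31/15. Minimum is 31/15 at row 3 (u3 leaves); pivot element 3.
Divide row 3 by 3; eliminate column a from the other rows.
After both pivots, the entry at constraint row 3, column u3 is 1/3.

1/3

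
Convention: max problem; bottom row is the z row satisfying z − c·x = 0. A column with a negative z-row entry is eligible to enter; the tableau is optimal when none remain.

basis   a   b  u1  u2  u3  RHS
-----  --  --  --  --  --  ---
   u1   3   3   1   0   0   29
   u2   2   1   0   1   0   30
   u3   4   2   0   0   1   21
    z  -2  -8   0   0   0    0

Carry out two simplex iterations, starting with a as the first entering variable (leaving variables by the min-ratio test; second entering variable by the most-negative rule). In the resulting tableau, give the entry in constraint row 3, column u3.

Ratio test on column a — row 1: 29/3 = 29/3; row 2: 30/2 = 15; row 3: 21/4 = 21/4. Minimum is 21/4 at row 3 (u3 leaves); pivot element 4.
Divide row 3 by 4; eliminate column a from the other rows.
Second iteration: most negative z-row entry is -7 in column b, so b enters.
Ratio test on column b — row 1: (53/4)/(3/2) = 53/6; row 2: entry 0 ≤ 0; row 3: (21/4)/(1/2) = 21/2. Minimum is 53/6 at row 1 (u1 leaves); pivot element 3/2.
Divide row 1 by 3/2; eliminate column b from the other rows.
After both pivots, the entry at constraint row 3, column u3 is 1/2.

1/2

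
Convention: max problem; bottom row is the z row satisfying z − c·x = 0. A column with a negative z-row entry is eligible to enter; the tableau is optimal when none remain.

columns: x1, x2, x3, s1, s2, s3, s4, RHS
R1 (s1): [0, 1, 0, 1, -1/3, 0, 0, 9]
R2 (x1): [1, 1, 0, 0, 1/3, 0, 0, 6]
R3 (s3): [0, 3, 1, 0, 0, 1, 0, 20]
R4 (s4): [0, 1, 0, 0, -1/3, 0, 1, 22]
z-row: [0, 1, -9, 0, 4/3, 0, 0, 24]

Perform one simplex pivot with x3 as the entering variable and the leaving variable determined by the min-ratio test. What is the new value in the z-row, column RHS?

204

Ratio test on column x3 — row 1: entry 0 ≤ 0; row 2: entry 0 ≤ 0; row 3: 20/1 = 20; row 4: entry 0 ≤ 0. Minimum is 20 at row 3 (s3 leaves); pivot element 1.
Divide row 3 by 1; eliminate column x3 from the other rows.
z-row update in column RHS: 24 − (-9)·20 = 204.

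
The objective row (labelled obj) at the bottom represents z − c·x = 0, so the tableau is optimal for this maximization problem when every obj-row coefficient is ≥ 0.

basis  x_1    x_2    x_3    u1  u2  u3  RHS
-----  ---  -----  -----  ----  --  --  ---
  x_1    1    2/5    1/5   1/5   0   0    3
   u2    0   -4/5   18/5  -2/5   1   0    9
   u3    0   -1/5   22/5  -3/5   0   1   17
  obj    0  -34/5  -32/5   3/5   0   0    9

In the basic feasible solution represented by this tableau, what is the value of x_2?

x_2 is not in the basis, so in the current basic feasible solution x_2 = 0.

0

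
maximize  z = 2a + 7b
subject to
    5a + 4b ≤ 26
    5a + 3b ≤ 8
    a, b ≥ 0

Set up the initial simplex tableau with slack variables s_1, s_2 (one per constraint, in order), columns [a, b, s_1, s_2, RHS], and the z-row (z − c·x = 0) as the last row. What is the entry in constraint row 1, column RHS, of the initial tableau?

26

The RHS of constraint 1 is b_1 = 26.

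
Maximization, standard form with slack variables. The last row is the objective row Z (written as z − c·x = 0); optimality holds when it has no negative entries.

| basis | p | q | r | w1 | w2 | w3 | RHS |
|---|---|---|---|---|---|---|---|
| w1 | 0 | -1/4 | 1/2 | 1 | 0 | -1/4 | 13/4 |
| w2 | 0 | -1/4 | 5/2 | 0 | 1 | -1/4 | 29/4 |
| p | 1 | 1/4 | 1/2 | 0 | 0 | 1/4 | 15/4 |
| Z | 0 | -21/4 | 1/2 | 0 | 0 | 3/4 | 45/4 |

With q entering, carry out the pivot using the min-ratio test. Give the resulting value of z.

90

Ratio test on column q — row 1: entry -1/4 ≤ 0; row 2: entry -1/4 ≤ 0; row 3: (15/4)/(1/4) = 15. Minimum is 15 at row 3 (p leaves); pivot element 1/4.
Pivot on row 3; the Z-row RHS becomes 45/4 − (-21/4)·15 = 90.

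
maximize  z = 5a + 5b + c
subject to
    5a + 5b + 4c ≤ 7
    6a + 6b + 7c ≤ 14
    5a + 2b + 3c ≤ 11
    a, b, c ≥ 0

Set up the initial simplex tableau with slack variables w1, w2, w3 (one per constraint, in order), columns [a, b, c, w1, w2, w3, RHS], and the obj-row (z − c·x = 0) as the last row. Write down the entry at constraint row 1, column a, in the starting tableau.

5

Constraint 1 has coefficient 5 on a.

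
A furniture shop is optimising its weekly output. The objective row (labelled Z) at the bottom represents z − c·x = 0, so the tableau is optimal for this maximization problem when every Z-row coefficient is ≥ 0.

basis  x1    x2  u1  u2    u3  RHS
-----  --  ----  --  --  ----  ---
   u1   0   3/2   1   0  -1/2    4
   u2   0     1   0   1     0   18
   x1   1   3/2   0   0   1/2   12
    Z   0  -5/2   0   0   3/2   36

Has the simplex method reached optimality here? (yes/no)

no

The Z-row has a negative entry -5/2 in column x2, so it is not optimal.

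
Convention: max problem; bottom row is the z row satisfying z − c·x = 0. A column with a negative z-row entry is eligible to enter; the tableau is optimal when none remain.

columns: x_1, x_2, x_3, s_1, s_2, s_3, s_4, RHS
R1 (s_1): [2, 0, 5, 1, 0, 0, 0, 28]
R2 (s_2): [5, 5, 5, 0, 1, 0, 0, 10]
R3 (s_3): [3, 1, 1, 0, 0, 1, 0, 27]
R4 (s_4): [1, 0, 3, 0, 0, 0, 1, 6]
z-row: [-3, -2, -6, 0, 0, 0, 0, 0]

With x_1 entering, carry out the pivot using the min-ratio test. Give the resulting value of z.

Ratio test on column x_1 — row 1: 28/2 = 14; row 2: 10/5 = 2; row 3: 27/3 = 9; row 4: 6/1 = 6. Minimum is 2 at row 2 (s_2 leaves); pivot element 5.
Pivot on row 2; the z-row RHS becomes 0 − (-3)·2 = 6.

6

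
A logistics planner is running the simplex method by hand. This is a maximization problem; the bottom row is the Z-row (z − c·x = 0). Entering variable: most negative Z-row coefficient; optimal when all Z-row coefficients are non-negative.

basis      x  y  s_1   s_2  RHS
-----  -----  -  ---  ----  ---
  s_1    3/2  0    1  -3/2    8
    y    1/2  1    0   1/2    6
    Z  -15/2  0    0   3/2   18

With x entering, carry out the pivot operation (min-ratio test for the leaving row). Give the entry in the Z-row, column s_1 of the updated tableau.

5

Ratio test on column x — row 1: 8/(3/2) = 16/3; row 2: 6/(1/2) = 12. Minimum is 16/3 at row 1 (s_1 leaves); pivot element 3/2.
Divide row 1 by 3/2; eliminate column x from the other rows.
Z-row update in column s_1: 0 − (-15/2)·(2/3) = 5.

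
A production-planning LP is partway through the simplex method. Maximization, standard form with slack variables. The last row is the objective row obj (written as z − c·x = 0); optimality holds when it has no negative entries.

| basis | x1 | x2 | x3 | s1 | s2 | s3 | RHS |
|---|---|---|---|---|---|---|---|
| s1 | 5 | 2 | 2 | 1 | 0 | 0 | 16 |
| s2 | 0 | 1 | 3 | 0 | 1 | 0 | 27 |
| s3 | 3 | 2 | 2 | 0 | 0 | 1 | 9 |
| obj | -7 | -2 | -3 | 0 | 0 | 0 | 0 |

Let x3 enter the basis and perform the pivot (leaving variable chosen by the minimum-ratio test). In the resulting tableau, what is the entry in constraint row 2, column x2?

-2

Ratio test on column x3 — row 1: 16/2 = 8; row 2: 27/3 = 9; row 3: 9/2 = 9/2. Minimum is 9/2 at row 3 (s3 leaves); pivot element 2.
Divide row 3 by 2; eliminate column x3 from the other rows.
Row 2 update in column x2: 1 − 3·1 = -2.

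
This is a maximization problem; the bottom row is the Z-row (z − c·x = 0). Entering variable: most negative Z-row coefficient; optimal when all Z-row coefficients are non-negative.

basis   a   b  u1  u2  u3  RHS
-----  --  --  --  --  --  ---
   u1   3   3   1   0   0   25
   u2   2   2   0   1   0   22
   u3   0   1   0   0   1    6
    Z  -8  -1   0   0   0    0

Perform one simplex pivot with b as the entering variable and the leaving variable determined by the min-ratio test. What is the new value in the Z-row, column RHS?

6

Ratio test on column b — row 1: 25/3 = 25/3; row 2: 22/2 = 11; row 3: 6/1 = 6. Minimum is 6 at row 3 (u3 leaves); pivot element 1.
Divide row 3 by 1; eliminate column b from the other rows.
Z-row update in column RHS: 0 − (-1)·6 = 6.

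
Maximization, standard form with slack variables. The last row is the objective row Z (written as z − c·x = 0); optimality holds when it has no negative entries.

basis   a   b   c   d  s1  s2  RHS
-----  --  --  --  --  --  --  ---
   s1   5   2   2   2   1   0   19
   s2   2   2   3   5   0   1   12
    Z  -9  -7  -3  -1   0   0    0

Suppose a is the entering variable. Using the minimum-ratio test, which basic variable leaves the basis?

Column a entries and ratios — s1: 19/5 = 19/5; s2: 12/2 = 6.
Smallest ratio is 19/5 in the row of s1, so s1 leaves.

s1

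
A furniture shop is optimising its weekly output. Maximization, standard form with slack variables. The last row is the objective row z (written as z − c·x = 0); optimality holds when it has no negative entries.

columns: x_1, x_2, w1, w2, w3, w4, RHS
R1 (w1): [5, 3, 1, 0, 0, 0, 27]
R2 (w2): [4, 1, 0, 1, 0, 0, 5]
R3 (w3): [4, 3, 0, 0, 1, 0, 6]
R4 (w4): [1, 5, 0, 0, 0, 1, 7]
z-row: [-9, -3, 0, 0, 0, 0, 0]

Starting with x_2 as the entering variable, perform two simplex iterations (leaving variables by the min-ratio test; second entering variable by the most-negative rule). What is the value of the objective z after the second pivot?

Ratio test on column x_2 — row 1: 27/3 = 9; row 2: 5/1 = 5; row 3: 6/3 = 2; row 4: 7/5 = 7/5. Minimum is 7/5 at row 4 (w4 leaves); pivot element 5.
Pivot on row 4; the z-row RHS becomes 0 − (-3)·(7/5) = 21/5.
Next entering variable (most negative z-row entry -42/5): x_1.
Ratio test on column x_1 — row 1: (114/5)/(22/5) = 57/11; row 2: (18/5)/(19/5) = 18/19; row 3: (9/5)/(17/5) = 9/17; row 4: (7/5)/(1/5) = 7. Minimum is 9/17 at row 3 (w3 leaves); pivot element 17/5.
After the second pivot the z-row RHS is 21/5 − (-42/5)·(9/17) = 147/17.

147/17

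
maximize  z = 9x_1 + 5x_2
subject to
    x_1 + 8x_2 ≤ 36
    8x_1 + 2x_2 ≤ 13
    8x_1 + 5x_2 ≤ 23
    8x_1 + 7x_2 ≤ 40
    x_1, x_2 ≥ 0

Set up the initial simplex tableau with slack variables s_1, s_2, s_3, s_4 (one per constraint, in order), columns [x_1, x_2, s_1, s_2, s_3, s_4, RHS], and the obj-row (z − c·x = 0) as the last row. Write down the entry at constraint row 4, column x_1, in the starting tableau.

8

Constraint 4 has coefficient 8 on x_1.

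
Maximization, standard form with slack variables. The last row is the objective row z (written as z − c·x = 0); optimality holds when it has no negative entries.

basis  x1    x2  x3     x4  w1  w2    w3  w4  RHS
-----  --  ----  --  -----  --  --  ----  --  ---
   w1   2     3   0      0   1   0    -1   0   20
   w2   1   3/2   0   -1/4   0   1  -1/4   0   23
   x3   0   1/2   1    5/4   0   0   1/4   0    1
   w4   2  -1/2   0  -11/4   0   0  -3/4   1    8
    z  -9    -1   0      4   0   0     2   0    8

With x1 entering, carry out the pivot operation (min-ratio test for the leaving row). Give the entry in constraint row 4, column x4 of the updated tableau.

-11/8

Ratio test on column x1 — row 1: 20/2 = 10; row 2: 23/1 = 23; row 3: entry 0 ≤ 0; row 4: 8/2 = 4. Minimum is 4 at row 4 (w4 leaves); pivot element 2.
Divide row 4 by 2; eliminate column x1 from the other rows.
In the new row 4, the x4 entry is the old entry divided by the pivot: (-11/4)/2 = -11/8.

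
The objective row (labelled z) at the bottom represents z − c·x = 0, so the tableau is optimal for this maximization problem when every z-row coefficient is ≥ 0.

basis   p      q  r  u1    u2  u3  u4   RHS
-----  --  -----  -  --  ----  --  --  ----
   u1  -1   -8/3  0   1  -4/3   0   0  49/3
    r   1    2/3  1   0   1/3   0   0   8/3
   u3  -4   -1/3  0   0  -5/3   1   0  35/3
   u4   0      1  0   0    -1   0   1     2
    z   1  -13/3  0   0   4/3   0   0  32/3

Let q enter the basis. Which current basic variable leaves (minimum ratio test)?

u4

Column q entries and ratios — u1: -8/3 ≤ 0, skip; r: (8/3)/(2/3) = 4; u3: -1/3 ≤ 0, skip; u4: 2/1 = 2.
Smallest ratio is 2 in the row of u4, so u4 leaves.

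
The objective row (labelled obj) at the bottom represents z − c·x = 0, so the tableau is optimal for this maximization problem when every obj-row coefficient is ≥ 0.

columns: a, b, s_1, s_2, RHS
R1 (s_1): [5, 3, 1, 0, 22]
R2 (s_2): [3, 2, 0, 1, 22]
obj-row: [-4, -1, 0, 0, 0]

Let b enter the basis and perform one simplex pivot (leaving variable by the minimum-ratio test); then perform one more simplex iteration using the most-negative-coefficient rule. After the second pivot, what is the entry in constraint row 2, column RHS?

Ratio test on column b — row 1: 22/3 = 22/3; row 2: 22/2 = 11. Minimum is 22/3 at row 1 (s_1 leaves); pivot element 3.
Divide row 1 by 3; eliminate column b from the other rows.
Second iteration: most negative obj-row entry is -7/3 in column a, so a enters.
Ratio test on column a — row 1: (22/3)/(5/3) = 22/5; row 2: entry -1/3 ≤ 0. Minimum is 22/5 at row 1 (b leaves); pivot element 5/3.
Divide row 1 by 5/3; eliminate column a from the other rows.
After both pivots, the entry at constraint row 2, column RHS is 44/5.

44/5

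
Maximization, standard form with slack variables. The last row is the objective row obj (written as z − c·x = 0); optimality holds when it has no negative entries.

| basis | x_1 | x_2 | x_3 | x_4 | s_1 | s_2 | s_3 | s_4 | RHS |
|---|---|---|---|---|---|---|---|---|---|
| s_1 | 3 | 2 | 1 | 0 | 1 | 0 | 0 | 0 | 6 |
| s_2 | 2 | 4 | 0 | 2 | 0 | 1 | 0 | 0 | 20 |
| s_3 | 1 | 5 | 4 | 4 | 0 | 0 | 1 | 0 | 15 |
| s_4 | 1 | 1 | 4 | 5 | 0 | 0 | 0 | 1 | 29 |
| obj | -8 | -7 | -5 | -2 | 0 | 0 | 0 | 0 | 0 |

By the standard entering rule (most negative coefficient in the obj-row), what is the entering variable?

Negative obj-row entries: x_1: -8, x_2: -7, x_3: -5, x_4: -2.
The most negative is -8 in column x_1, so x_1 enters.

x_1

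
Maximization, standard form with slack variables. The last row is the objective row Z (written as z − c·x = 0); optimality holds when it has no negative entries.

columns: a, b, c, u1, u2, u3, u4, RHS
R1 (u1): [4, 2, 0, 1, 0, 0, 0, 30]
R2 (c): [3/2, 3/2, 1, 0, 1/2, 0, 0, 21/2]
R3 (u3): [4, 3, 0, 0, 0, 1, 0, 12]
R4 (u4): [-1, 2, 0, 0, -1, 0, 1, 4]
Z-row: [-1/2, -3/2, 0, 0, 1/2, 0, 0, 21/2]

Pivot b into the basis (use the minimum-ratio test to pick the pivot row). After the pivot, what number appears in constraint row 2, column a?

Ratio test on column b — row 1: 30/2 = 15; row 2: (21/2)/(3/2) = 7; row 3: 12/3 = 4; row 4: 4/2 = 2. Minimum is 2 at row 4 (u4 leaves); pivot element 2.
Divide row 4 by 2; eliminate column b from the other rows.
Row 2 update in column a: 3/2 − (3/2)·(-1/2) = 9/4.

9/4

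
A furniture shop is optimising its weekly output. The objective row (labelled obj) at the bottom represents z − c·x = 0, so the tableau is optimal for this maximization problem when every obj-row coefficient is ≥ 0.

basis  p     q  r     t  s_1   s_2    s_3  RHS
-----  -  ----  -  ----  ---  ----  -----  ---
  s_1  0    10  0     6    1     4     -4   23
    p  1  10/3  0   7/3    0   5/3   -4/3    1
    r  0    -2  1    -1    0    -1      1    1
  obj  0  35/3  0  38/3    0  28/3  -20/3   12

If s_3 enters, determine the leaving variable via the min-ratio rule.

Column s_3 entries and ratios — s_1: -4 ≤ 0, skip; p: -4/3 ≤ 0, skip; r: 1/1 = 1.
Smallest ratio is 1 in the row of r, so r leaves.

r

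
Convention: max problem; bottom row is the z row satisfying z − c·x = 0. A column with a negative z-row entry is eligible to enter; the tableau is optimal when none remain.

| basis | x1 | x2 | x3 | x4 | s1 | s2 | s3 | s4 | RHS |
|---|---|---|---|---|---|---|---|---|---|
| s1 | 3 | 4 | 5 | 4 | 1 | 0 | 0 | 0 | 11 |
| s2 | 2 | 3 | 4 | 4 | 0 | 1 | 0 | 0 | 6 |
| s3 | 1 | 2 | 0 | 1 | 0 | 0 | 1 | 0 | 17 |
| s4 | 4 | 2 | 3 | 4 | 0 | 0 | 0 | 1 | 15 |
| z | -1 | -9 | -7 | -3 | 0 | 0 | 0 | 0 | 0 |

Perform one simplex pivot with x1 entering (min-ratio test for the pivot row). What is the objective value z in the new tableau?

3

Ratio test on column x1 — row 1: 11/3 = 11/3; row 2: 6/2 = 3; row 3: 17/1 = 17; row 4: 15/4 = 15/4. Minimum is 3 at row 2 (s2 leaves); pivot element 2.
Pivot on row 2; the z-row RHS becomes 0 − (-1)·3 = 3.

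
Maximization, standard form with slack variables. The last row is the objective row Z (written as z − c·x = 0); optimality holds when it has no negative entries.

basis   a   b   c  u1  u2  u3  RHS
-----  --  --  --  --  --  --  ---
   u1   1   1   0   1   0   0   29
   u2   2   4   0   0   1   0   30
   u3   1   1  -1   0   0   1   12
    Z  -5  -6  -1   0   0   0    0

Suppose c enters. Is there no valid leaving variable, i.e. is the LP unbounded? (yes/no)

Every constraint-row entry in column c is ≤ 0, so increasing c is unbounded.

yes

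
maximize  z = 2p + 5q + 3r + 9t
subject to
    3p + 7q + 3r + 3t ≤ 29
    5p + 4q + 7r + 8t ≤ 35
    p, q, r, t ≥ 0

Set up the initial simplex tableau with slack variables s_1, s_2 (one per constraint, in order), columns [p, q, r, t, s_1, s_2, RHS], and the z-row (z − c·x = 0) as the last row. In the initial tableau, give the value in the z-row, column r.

The z-row carries the negated objective coefficients: the r entry is -3.

-3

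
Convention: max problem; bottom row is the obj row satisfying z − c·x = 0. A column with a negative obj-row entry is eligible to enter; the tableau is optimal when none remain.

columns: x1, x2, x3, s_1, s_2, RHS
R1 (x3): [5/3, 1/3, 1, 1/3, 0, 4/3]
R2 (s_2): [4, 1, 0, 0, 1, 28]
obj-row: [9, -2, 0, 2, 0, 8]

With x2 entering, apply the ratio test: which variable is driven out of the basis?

Column x2 entries and ratios — x3: (4/3)/(1/3) = 4; s_2: 28/1 = 28.
Smallest ratio is 4 in the row of x3, so x3 leaves.

x3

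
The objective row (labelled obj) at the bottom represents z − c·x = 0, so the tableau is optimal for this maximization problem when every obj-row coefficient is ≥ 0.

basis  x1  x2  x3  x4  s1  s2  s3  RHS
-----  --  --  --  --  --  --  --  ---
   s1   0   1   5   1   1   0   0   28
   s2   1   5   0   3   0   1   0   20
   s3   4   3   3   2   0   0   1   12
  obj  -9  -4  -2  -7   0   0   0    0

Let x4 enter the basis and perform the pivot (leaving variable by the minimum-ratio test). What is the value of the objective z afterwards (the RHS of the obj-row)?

Ratio test on column x4 — row 1: 28/1 = 28; row 2: 20/3 = 20/3; row 3: 12/2 = 6. Minimum is 6 at row 3 (s3 leaves); pivot element 2.
Pivot on row 3; the obj-row RHS becomes 0 − (-7)·6 = 42.

42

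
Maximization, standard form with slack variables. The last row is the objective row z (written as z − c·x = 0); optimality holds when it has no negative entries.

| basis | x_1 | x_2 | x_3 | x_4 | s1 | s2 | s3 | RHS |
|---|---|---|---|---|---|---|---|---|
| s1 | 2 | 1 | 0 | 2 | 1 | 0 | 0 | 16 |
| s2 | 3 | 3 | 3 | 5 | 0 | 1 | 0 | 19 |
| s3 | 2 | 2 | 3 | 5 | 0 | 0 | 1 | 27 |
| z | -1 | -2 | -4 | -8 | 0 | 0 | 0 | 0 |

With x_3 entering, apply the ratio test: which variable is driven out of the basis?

Column x_3 entries and ratios — s1: 0 ≤ 0, skip; s2: 19/3 = 19/3; s3: 27/3 = 9.
Smallest ratio is 19/3 in the row of s2, so s2 leaves.

s2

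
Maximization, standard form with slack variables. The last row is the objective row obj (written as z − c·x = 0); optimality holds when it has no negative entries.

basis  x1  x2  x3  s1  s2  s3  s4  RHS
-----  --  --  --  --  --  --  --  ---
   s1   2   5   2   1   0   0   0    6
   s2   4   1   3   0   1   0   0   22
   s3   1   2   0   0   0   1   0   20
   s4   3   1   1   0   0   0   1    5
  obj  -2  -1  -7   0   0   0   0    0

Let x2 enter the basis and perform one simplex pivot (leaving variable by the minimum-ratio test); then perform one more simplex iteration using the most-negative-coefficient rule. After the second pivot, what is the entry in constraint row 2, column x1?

1

Ratio test on column x2 — row 1: 6/5 = 6/5; row 2: 22/1 = 22; row 3: 20/2 = 10; row 4: 5/1 = 5. Minimum is 6/5 at row 1 (s1 leaves); pivot element 5.
Divide row 1 by 5; eliminate column x2 from the other rows.
Second iteration: most negative obj-row entry is -33/5 in column x3, so x3 enters.
Ratio test on column x3 — row 1: (6/5)/(2/5) = 3; row 2: (104/5)/(13/5) = 8; row 3: entry -4/5 ≤ 0; row 4: (19/5)/(3/5) = 19/3. Minimum is 3 at row 1 (x2 leaves); pivot element 2/5.
Divide row 1 by 2/5; eliminate column x3 from the other rows.
After both pivots, the entry at constraint row 2, column x1 is 1.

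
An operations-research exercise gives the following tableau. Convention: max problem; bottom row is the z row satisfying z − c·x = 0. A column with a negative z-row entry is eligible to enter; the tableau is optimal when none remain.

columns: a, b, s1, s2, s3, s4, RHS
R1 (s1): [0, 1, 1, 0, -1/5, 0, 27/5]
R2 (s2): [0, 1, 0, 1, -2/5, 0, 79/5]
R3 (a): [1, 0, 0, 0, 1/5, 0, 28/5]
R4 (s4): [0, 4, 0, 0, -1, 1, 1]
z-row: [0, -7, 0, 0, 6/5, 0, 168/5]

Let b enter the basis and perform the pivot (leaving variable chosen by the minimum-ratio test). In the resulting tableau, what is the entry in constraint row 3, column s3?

1/5

Ratio test on column b — row 1: (27/5)/1 = 27/5; row 2: (79/5)/1 = 79/5; row 3: entry 0 ≤ 0; row 4: 1/4 = 1/4. Minimum is 1/4 at row 4 (s4 leaves); pivot element 4.
Divide row 4 by 4; eliminate column b from the other rows.
Row 3 update in column s3: 1/5 − 0·(-1/4) = 1/5.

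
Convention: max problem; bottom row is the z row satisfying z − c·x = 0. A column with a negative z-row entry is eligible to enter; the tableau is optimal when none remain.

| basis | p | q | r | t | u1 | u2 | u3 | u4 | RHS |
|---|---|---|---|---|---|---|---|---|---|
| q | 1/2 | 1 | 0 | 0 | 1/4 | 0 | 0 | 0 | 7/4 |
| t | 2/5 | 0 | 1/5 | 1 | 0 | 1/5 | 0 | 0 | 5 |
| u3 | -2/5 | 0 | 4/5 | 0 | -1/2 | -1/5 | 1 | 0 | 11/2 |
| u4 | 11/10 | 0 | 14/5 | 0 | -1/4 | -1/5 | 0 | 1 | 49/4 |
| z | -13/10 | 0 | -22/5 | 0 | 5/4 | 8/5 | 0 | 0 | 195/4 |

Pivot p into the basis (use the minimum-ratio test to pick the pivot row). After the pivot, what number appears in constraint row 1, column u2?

0

Ratio test on column p — row 1: (7/4)/(1/2) = 7/2; row 2: 5/(2/5) = 25/2; row 3: entry -2/5 ≤ 0; row 4: (49/4)/(11/10) = 245/22. Minimum is 7/2 at row 1 (q leaves); pivot element 1/2.
Divide row 1 by 1/2; eliminate column p from the other rows.
In the new row 1, the u2 entry is the old entry divided by the pivot: 0/(1/2) = 0.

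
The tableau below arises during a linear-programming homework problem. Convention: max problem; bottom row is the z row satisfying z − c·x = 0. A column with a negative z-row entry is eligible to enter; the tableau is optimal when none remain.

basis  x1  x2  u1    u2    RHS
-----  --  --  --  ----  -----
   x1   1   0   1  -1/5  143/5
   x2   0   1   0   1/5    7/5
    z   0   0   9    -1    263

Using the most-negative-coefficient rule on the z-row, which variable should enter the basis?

Negative z-row entries: u2: -1.
The most negative is -1 in column u2, so u2 enters.

u2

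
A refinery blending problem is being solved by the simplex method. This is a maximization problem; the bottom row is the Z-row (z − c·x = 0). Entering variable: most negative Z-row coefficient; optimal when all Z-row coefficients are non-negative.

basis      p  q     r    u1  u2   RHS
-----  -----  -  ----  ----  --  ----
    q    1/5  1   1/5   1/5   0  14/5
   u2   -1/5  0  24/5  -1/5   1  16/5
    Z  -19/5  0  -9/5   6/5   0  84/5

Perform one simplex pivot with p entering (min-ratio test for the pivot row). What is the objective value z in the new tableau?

70

Ratio test on column p — row 1: (14/5)/(1/5) = 14; row 2: entry -1/5 ≤ 0. Minimum is 14 at row 1 (q leaves); pivot element 1/5.
Pivot on row 1; the Z-row RHS becomes 84/5 − (-19/5)·14 = 70.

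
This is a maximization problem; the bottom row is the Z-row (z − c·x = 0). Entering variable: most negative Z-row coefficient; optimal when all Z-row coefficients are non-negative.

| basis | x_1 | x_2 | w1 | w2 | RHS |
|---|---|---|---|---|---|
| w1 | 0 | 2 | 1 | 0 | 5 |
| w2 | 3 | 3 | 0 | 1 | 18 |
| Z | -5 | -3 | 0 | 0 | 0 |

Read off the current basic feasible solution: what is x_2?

x_2 is not in the basis, so in the current basic feasible solution x_2 = 0.

0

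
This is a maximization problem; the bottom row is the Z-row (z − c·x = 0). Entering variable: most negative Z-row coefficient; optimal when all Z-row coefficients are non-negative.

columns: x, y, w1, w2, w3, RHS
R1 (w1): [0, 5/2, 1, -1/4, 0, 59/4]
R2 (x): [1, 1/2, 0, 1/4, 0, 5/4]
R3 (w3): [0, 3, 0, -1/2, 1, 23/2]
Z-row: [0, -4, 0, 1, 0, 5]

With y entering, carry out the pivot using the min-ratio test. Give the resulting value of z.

15

Ratio test on column y — row 1: (59/4)/(5/2) = 59/10; row 2: (5/4)/(1/2) = 5/2; row 3: (23/2)/3 = 23/6. Minimum is 5/2 at row 2 (x leaves); pivot element 1/2.
Pivot on row 2; the Z-row RHS becomes 5 − (-4)·(5/2) = 15.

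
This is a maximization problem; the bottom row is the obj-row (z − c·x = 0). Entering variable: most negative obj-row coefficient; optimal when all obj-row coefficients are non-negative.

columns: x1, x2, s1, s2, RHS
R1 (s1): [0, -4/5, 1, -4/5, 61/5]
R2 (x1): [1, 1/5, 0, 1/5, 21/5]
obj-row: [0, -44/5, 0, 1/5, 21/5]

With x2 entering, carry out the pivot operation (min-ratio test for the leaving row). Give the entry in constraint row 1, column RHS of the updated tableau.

29

Ratio test on column x2 — row 1: entry -4/5 ≤ 0; row 2: (21/5)/(1/5) = 21. Minimum is 21 at row 2 (x1 leaves); pivot element 1/5.
Divide row 2 by 1/5; eliminate column x2 from the other rows.
Row 1 update in column RHS: 61/5 − (-4/5)·21 = 29.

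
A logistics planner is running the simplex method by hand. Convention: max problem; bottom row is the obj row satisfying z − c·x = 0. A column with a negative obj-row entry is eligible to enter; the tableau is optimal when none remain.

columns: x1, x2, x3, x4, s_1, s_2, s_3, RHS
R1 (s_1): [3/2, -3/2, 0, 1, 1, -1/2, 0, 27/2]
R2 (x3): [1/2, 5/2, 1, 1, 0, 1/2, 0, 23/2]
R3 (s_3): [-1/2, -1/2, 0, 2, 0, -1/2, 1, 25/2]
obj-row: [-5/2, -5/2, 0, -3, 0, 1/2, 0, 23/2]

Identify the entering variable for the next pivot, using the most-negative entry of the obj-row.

Negative obj-row entries: x1: -5/2, x2: -5/2, x4: -3.
The most negative is -3 in column x4, so x4 enters.

x4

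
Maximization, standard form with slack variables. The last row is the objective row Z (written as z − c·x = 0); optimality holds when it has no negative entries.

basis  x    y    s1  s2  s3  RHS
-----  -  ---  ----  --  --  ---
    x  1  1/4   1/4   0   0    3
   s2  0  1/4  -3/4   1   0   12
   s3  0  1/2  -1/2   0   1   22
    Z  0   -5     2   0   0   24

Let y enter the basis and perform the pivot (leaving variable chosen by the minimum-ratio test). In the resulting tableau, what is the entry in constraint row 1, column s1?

Ratio test on column y — row 1: 3/(1/4) = 12; row 2: 12/(1/4) = 48; row 3: 22/(1/2) = 44. Minimum is 12 at row 1 (x leaves); pivot element 1/4.
Divide row 1 by 1/4; eliminate column y from the other rows.
In the new row 1, the s1 entry is the old entry divided by the pivot: (1/4)/(1/4) = 1.

1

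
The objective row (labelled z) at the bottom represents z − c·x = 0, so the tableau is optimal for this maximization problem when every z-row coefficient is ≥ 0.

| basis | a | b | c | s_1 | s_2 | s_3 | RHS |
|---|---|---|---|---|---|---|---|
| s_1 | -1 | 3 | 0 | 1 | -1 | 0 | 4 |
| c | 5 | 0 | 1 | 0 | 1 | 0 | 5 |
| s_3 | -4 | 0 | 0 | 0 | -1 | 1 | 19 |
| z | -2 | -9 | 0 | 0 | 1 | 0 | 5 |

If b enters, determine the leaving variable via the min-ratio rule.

Column b entries and ratios — s_1: 4/3 = 4/3; c: 0 ≤ 0, skip; s_3: 0 ≤ 0, skip.
Smallest ratio is 4/3 in the row of s_1, so s_1 leaves.

s_1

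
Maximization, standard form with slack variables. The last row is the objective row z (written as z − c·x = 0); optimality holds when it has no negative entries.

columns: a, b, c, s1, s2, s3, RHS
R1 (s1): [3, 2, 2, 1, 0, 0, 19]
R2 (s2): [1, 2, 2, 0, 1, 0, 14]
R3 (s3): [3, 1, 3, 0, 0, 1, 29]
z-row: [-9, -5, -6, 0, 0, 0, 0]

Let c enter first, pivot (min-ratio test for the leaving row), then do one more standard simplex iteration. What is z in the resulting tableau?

57

Ratio test on column c — row 1: 19/2 = 19/2; row 2: 14/2 = 7; row 3: 29/3 = 29/3. Minimum is 7 at row 2 (s2 leaves); pivot element 2.
Pivot on row 2; the z-row RHS becomes 0 − (-6)·7 = 42.
Next entering variable (most negative z-row entry -6): a.
Ratio test on column a — row 1: 5/2 = 5/2; row 2: 7/(1/2) = 14; row 3: 8/(3/2) = 16/3. Minimum is 5/2 at row 1 (s1 leaves); pivot element 2.
After the second pivot the z-row RHS is 42 − (-6)·(5/2) = 57.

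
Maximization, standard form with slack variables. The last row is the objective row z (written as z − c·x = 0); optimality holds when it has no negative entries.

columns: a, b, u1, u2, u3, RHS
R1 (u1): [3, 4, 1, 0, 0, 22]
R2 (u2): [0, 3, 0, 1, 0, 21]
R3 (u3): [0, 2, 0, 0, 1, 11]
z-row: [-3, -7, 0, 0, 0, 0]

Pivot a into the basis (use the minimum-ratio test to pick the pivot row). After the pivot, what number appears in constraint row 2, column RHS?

Ratio test on column a — row 1: 22/3 = 22/3; row 2: entry 0 ≤ 0; row 3: entry 0 ≤ 0. Minimum is 22/3 at row 1 (u1 leaves); pivot element 3.
Divide row 1 by 3; eliminate column a from the other rows.
Row 2 update in column RHS: 21 − 0·(22/3) = 21.

21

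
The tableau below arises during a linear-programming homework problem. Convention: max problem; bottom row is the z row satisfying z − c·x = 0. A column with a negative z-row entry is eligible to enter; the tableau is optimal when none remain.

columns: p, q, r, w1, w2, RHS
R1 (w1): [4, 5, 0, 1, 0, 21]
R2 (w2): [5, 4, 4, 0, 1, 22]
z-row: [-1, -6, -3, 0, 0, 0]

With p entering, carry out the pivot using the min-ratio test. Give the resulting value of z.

22/5

Ratio test on column p — row 1: 21/4 = 21/4; row 2: 22/5 = 22/5. Minimum is 22/5 at row 2 (w2 leaves); pivot element 5.
Pivot on row 2; the z-row RHS becomes 0 − (-1)·(22/5) = 22/5.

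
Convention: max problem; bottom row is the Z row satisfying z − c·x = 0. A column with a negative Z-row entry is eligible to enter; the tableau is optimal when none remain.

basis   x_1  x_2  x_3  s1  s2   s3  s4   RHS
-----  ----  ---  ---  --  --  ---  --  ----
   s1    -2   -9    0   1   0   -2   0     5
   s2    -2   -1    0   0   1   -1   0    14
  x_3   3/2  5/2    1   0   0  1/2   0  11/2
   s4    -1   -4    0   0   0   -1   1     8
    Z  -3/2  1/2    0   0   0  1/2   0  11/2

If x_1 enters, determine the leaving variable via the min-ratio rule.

x_3

Column x_1 entries and ratios — s1: -2 ≤ 0, skip; s2: -2 ≤ 0, skip; x_3: (11/2)/(3/2) = 11/3; s4: -1 ≤ 0, skip.
Smallest ratio is 11/3 in the row of x_3, so x_3 leaves.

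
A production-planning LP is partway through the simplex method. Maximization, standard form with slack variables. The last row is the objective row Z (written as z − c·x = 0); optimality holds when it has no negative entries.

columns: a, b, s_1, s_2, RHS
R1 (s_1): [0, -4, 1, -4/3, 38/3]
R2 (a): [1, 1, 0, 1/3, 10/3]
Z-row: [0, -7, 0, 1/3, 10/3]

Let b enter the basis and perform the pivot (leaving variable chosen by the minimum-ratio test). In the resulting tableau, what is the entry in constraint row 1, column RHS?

26

Ratio test on column b — row 1: entry -4 ≤ 0; row 2: (10/3)/1 = 10/3. Minimum is 10/3 at row 2 (a leaves); pivot element 1.
Divide row 2 by 1; eliminate column b from the other rows.
Row 1 update in column RHS: 38/3 − (-4)·(10/3) = 26.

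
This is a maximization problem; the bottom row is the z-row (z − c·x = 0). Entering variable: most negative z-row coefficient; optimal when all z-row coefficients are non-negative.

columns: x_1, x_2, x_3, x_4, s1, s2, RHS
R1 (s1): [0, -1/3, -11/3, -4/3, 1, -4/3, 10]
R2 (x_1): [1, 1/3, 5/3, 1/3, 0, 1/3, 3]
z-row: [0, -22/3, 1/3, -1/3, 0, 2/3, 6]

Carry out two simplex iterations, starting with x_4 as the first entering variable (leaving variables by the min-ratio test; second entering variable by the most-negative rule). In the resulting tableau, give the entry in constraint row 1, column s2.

Ratio test on column x_4 — row 1: entry -4/3 ≤ 0; row 2: 3/(1/3) = 9. Minimum is 9 at row 2 (x_1 leaves); pivot element 1/3.
Divide row 2 by 1/3; eliminate column x_4 from the other rows.
Second iteration: most negative z-row entry is -7 in column x_2, so x_2 enters.
Ratio test on column x_2 — row 1: 22/1 = 22; row 2: 9/1 = 9. Minimum is 9 at row 2 (x_4 leaves); pivot element 1.
Divide row 2 by 1; eliminate column x_2 from the other rows.
After both pivots, the entry at constraint row 1, column s2 is -1.

-1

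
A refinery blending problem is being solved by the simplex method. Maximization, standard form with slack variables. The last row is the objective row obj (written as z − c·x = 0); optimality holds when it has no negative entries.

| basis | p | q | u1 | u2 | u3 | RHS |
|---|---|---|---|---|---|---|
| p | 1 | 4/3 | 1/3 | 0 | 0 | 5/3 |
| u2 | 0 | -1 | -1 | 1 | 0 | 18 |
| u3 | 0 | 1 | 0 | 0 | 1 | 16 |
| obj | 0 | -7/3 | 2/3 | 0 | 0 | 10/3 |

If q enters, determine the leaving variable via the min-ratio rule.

Column q entries and ratios — p: (5/3)/(4/3) = 5/4; u2: -1 ≤ 0, skip; u3: 16/1 = 16.
Smallest ratio is 5/4 in the row of p, so p leaves.

p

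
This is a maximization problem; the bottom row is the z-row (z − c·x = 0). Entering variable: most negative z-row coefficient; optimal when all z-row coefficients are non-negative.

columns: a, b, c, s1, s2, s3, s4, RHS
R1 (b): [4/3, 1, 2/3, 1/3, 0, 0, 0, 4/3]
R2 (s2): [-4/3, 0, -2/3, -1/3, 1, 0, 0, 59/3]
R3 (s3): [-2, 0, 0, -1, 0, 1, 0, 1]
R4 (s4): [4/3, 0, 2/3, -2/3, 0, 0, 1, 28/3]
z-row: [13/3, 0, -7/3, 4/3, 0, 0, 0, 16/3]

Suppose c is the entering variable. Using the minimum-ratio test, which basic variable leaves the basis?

b

Column c entries and ratios — b: (4/3)/(2/3) = 2; s2: -2/3 ≤ 0, skip; s3: 0 ≤ 0, skip; s4: (28/3)/(2/3) = 14.
Smallest ratio is 2 in the row of b, so b leaves.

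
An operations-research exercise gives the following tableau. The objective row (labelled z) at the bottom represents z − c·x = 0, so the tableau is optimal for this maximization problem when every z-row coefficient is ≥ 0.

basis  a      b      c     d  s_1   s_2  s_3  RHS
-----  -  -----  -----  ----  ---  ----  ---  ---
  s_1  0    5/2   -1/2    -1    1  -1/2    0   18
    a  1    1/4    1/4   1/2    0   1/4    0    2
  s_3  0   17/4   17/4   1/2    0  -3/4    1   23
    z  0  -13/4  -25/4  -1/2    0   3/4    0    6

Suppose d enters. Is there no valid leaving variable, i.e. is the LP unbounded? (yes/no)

Column d has positive entries in row(s) 2, 3, so the ratio test bounds it — not unbounded.

no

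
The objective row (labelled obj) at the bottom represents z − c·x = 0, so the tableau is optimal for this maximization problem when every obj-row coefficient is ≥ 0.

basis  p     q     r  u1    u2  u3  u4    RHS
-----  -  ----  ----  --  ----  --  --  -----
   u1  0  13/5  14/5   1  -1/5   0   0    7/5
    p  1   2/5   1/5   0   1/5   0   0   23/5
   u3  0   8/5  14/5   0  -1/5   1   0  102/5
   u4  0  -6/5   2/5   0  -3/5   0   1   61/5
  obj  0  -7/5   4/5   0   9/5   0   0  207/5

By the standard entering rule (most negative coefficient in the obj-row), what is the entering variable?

q

Negative obj-row entries: q: -7/5.
The most negative is -7/5 in column q, so q enters.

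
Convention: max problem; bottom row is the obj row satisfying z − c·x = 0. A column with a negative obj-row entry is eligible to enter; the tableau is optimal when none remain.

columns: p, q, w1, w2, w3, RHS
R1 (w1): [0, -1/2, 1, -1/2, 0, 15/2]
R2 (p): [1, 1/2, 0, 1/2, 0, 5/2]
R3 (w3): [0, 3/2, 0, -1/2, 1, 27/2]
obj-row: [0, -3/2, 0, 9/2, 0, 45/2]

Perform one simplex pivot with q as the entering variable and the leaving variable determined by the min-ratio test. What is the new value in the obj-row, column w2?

Ratio test on column q — row 1: entry -1/2 ≤ 0; row 2: (5/2)/(1/2) = 5; row 3: (27/2)/(3/2) = 9. Minimum is 5 at row 2 (p leaves); pivot element 1/2.
Divide row 2 by 1/2; eliminate column q from the other rows.
obj-row update in column w2: 9/2 − (-3/2)·1 = 6.

6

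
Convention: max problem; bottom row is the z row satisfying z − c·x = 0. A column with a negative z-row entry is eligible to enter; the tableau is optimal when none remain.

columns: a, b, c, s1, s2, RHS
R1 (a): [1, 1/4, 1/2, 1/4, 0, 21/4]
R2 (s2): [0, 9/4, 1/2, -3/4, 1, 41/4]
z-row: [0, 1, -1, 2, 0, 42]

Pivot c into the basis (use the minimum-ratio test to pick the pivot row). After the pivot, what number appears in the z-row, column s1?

Ratio test on column c — row 1: (21/4)/(1/2) = 21/2; row 2: (41/4)/(1/2) = 41/2. Minimum is 21/2 at row 1 (a leaves); pivot element 1/2.
Divide row 1 by 1/2; eliminate column c from the other rows.
z-row update in column s1: 2 − (-1)·(1/2) = 5/2.

5/2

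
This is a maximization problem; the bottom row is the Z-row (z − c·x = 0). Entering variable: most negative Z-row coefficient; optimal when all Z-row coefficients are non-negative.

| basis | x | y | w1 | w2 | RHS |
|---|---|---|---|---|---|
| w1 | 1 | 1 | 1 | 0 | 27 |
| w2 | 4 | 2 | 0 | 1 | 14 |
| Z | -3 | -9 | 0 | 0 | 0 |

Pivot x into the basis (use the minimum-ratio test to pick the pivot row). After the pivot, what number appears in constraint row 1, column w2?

-1/4

Ratio test on column x — row 1: 27/1 = 27; row 2: 14/4 = 7/2. Minimum is 7/2 at row 2 (w2 leaves); pivot element 4.
Divide row 2 by 4; eliminate column x from the other rows.
Row 1 update in column w2: 0 − 1·(1/4) = -1/4.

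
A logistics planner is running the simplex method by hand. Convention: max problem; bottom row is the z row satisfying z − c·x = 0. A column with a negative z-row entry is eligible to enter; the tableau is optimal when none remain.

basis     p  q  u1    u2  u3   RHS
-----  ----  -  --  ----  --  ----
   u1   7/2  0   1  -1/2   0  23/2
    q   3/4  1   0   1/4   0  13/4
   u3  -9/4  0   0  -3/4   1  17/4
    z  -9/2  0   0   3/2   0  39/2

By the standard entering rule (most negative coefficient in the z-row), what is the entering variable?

p

Negative z-row entries: p: -9/2.
The most negative is -9/2 in column p, so p enters.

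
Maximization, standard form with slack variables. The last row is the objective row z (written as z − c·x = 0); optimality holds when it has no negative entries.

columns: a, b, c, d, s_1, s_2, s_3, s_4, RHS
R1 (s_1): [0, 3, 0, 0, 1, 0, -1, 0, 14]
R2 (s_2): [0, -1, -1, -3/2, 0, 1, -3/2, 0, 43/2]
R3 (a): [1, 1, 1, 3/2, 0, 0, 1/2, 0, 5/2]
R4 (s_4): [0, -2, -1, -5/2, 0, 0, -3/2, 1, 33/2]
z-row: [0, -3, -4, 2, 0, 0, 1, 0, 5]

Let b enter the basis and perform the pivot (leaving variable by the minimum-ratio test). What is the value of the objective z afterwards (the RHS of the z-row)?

25/2

Ratio test on column b — row 1: 14/3 = 14/3; row 2: entry -1 ≤ 0; row 3: (5/2)/1 = 5/2; row 4: entry -2 ≤ 0. Minimum is 5/2 at row 3 (a leaves); pivot element 1.
Pivot on row 3; the z-row RHS becomes 5 − (-3)·(5/2) = 25/2.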